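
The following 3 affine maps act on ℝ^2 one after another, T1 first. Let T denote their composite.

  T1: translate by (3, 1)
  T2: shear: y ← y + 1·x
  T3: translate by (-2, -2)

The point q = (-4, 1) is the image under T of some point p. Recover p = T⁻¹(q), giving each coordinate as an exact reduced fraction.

p = (-5, 4)

T1 = [1 0 3; 0 1 1; 0 0 1]
T2·T1 = [1 0 3; 1 1 4; 0 0 1]
T3·…·T1 = [1 0 1; 1 1 2; 0 0 1]
det M = 1; M⁻¹ = [1 0 -1; -1 1 -1; 0 0 1]
M⁻¹ · (-4, 1)ᵀ = (-5, 4)ᵀ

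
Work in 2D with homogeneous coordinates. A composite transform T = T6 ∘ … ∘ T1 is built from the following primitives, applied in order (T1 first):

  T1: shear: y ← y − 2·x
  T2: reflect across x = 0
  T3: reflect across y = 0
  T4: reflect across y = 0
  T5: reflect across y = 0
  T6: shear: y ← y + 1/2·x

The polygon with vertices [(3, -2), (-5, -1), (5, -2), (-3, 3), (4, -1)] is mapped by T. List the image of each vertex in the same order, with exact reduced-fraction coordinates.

image vertices: (-3, 13/2), (5, -13/2), (-5, 19/2), (3, -15/2), (-4, 7)

T1 shear: y ← y − 2·x: (3, -2) → (3, -8); (-5, -1) → (-5, 9); (5, -2) → (5, -12); (-3, 3) → (-3, 9); (4, -1) → (4, -9)
T2 reflect across x = 0: (3, -8) → (-3, -8); (-5, 9) → (5, 9); (5, -12) → (-5, -12); (-3, 9) → (3, 9); (4, -9) → (-4, -9)
T3 reflect across y = 0: (-3, -8) → (-3, 8); (5, 9) → (5, -9); (-5, -12) → (-5, 12); (3, 9) → (3, -9); (-4, -9) → (-4, 9)
T4 reflect across y = 0: (-3, 8) → (-3, -8); (5, -9) → (5, 9); (-5, 12) → (-5, -12); (3, -9) → (3, 9); (-4, 9) → (-4, -9)
T5 reflect across y = 0: (-3, -8) → (-3, 8); (5, 9) → (5, -9); (-5, -12) → (-5, 12); (3, 9) → (3, -9); (-4, -9) → (-4, 9)
T6 shear: y ← y + 1/2·x: (-3, 8) → (-3, 13/2); (5, -9) → (5, -13/2); (-5, 12) → (-5, 19/2); (3, -9) → (3, -15/2); (-4, 9) → (-4, 7)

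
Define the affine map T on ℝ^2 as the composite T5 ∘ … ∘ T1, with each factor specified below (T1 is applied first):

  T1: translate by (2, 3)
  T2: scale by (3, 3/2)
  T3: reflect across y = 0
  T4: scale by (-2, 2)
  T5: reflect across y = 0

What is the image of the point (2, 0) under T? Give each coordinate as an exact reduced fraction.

T1 translate by (2, 3): (2, 0) → (4, 3)
T2 scale by (3, 3/2): (4, 3) → (12, 9/2)
T3 reflect across y = 0: (12, 9/2) → (12, -9/2)
T4 scale by (-2, 2): (12, -9/2) → (-24, -9)
T5 reflect across y = 0: (-24, -9) → (-24, 9)

T(p) = (-24, 9)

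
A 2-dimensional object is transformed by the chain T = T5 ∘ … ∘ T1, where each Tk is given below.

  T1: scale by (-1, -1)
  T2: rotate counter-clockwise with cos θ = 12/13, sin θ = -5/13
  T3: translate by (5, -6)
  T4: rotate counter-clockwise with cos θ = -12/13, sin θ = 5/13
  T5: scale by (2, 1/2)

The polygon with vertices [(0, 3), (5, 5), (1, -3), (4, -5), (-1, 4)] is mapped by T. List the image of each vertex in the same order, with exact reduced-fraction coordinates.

image vertices: (-60/169, 809/169), (1610/169, 628/169), (-1262/169, 392/169), (-1028/169, 93/169), (-58/169, 1857/338)

T1 scale by (-1, -1): (0, 3) → (0, -3); (5, 5) → (-5, -5); (1, -3) → (-1, 3); (4, -5) → (-4, 5); (-1, 4) → (1, -4)
T2 rotate counter-clockwise with cos θ = 12/13, sin θ = -5/13: (0, -3) → (-15/13, -36/13); (-5, -5) → (-85/13, -35/13); (-1, 3) → (3/13, 41/13); (-4, 5) → (-23/13, 80/13); (1, -4) → (-8/13, -53/13)
T3 translate by (5, -6): (-15/13, -36/13) → (50/13, -114/13); (-85/13, -35/13) → (-20/13, -113/13); (3/13, 41/13) → (68/13, -37/13); (-23/13, 80/13) → (42/13, 2/13); (-8/13, -53/13) → (57/13, -131/13)
T4 rotate counter-clockwise with cos θ = -12/13, sin θ = 5/13: (50/13, -114/13) → (-30/169, 1618/169); (-20/13, -113/13) → (805/169, 1256/169); (68/13, -37/13) → (-631/169, 784/169); (42/13, 2/13) → (-514/169, 186/169); (57/13, -131/13) → (-29/169, 1857/169)
T5 scale by (2, 1/2): (-30/169, 1618/169) → (-60/169, 809/169); (805/169, 1256/169) → (1610/169, 628/169); (-631/169, 784/169) → (-1262/169, 392/169); (-514/169, 186/169) → (-1028/169, 93/169); (-29/169, 1857/169) → (-58/169, 1857/338)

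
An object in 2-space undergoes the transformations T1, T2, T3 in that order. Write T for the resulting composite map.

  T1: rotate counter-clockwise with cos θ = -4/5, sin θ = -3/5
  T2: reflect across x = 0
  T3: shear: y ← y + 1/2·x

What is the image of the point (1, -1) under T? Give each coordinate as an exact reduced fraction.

T(p) = (7/5, 9/10)

T1 rotate counter-clockwise with cos θ = -4/5, sin θ = -3/5: (1, -1) → (-7/5, 1/5)
T2 reflect across x = 0: (-7/5, 1/5) → (7/5, 1/5)
T3 shear: y ← y + 1/2·x: (7/5, 1/5) → (7/5, 9/10)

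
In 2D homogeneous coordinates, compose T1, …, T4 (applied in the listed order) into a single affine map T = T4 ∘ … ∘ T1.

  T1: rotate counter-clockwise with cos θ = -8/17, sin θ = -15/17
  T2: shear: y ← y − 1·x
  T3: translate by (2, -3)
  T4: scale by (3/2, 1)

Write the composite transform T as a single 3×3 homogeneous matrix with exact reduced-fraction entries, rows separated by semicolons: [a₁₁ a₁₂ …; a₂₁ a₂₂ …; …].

T1 = [-8/17 15/17 0; -15/17 -8/17 0; 0 0 1]
T2·T1 = [-8/17 15/17 0; -7/17 -23/17 0; 0 0 1]
T3·…·T1 = [-8/17 15/17 2; -7/17 -23/17 -3; 0 0 1]
T4·…·T1 = [-12/17 45/34 3; -7/17 -23/17 -3; 0 0 1]

T = [-12/17 45/34 3; -7/17 -23/17 -3; 0 0 1]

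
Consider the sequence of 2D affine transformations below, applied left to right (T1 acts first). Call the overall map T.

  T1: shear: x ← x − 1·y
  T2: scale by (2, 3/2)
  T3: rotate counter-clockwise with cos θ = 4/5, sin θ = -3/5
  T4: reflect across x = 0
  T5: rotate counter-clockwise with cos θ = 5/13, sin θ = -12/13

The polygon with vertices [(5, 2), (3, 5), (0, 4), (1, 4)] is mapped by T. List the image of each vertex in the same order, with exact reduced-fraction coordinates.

T1 shear: x ← x − 1·y: (5, 2) → (3, 2); (3, 5) → (-2, 5); (0, 4) → (-4, 4); (1, 4) → (-3, 4)
T2 scale by (2, 3/2): (3, 2) → (6, 3); (-2, 5) → (-4, 15/2); (-4, 4) → (-8, 6); (-3, 4) → (-6, 6)
T3 rotate counter-clockwise with cos θ = 4/5, sin θ = -3/5: (6, 3) → (33/5, -6/5); (-4, 15/2) → (13/10, 42/5); (-8, 6) → (-14/5, 48/5); (-6, 6) → (-6/5, 42/5)
T4 reflect across x = 0: (33/5, -6/5) → (-33/5, -6/5); (13/10, 42/5) → (-13/10, 42/5); (-14/5, 48/5) → (14/5, 48/5); (-6/5, 42/5) → (6/5, 42/5)
T5 rotate counter-clockwise with cos θ = 5/13, sin θ = -12/13: (-33/5, -6/5) → (-237/65, 366/65); (-13/10, 42/5) → (943/130, 288/65); (14/5, 48/5) → (646/65, 72/65); (6/5, 42/5) → (534/65, 138/65)

image vertices: (-237/65, 366/65), (943/130, 288/65), (646/65, 72/65), (534/65, 138/65)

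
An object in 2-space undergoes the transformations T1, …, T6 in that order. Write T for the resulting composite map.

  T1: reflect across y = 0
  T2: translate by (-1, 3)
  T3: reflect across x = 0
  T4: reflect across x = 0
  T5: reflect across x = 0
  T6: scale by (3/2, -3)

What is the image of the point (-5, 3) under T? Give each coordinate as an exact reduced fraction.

T1 reflect across y = 0: (-5, 3) → (-5, -3)
T2 translate by (-1, 3): (-5, -3) → (-6, 0)
T3 reflect across x = 0: (-6, 0) → (6, 0)
T4 reflect across x = 0: (6, 0) → (-6, 0)
T5 reflect across x = 0: (-6, 0) → (6, 0)
T6 scale by (3/2, -3): (6, 0) → (9, 0)

T(p) = (9, 0)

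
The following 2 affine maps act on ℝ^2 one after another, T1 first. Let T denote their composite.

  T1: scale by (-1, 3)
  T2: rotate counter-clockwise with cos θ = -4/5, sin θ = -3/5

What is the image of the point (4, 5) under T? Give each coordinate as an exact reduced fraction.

T(p) = (61/5, -48/5)

T1 scale by (-1, 3): (4, 5) → (-4, 15)
T2 rotate counter-clockwise with cos θ = -4/5, sin θ = -3/5: (-4, 15) → (61/5, -48/5)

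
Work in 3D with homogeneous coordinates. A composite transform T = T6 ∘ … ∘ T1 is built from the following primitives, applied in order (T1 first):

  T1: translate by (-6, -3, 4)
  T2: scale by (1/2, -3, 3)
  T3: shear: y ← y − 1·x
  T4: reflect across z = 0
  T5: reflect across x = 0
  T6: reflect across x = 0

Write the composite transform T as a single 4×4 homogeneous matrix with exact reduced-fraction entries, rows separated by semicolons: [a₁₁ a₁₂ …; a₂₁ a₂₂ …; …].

T1 = [1 0 0 -6; 0 1 0 -3; 0 0 1 4; 0 0 0 1]
T2·T1 = [1/2 0 0 -3; 0 -3 0 9; 0 0 3 12; 0 0 0 1]
T3·…·T1 = [1/2 0 0 -3; -1/2 -3 0 12; 0 0 3 12; 0 0 0 1]
T4·…·T1 = [1/2 0 0 -3; -1/2 -3 0 12; 0 0 -3 -12; 0 0 0 1]
T5·…·T1 = [-1/2 0 0 3; -1/2 -3 0 12; 0 0 -3 -12; 0 0 0 1]
T6·…·T1 = [1/2 0 0 -3; -1/2 -3 0 12; 0 0 -3 -12; 0 0 0 1]

T = [1/2 0 0 -3; -1/2 -3 0 12; 0 0 -3 -12; 0 0 0 1]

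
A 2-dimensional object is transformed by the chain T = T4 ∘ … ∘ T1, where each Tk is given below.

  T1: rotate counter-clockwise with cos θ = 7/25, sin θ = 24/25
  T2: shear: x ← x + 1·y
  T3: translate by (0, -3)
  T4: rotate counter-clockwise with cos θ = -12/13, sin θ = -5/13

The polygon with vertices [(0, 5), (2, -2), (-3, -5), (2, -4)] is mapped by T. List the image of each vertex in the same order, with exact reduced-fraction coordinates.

image vertices: (164/65, 181/65), (-1357/325, 12/325), (-814/325, 2224/325), (-367/65, 2/65)

T1 rotate counter-clockwise with cos θ = 7/25, sin θ = 24/25: (0, 5) → (-24/5, 7/5); (2, -2) → (62/25, 34/25); (-3, -5) → (99/25, -107/25); (2, -4) → (22/5, 4/5)
T2 shear: x ← x + 1·y: (-24/5, 7/5) → (-17/5, 7/5); (62/25, 34/25) → (96/25, 34/25); (99/25, -107/25) → (-8/25, -107/25); (22/5, 4/5) → (26/5, 4/5)
T3 translate by (0, -3): (-17/5, 7/5) → (-17/5, -8/5); (96/25, 34/25) → (96/25, -41/25); (-8/25, -107/25) → (-8/25, -182/25); (26/5, 4/5) → (26/5, -11/5)
T4 rotate counter-clockwise with cos θ = -12/13, sin θ = -5/13: (-17/5, -8/5) → (164/65, 181/65); (96/25, -41/25) → (-1357/325, 12/325); (-8/25, -182/25) → (-814/325, 2224/325); (26/5, -11/5) → (-367/65, 2/65)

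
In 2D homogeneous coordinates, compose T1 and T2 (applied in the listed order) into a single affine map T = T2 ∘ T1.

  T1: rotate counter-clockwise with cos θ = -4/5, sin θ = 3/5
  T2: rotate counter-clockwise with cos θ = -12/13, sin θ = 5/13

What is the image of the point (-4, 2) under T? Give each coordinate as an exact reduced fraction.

T1 rotate counter-clockwise with cos θ = -4/5, sin θ = 3/5: (-4, 2) → (2, -4)
T2 rotate counter-clockwise with cos θ = -12/13, sin θ = 5/13: (2, -4) → (-4/13, 58/13)

T(p) = (-4/13, 58/13)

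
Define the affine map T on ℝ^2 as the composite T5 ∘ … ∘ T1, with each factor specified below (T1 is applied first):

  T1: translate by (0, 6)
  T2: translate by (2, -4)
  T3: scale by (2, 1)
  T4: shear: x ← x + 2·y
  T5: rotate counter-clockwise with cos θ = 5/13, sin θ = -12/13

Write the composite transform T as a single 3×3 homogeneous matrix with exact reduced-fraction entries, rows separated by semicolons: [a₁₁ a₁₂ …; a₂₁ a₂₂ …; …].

T1 = [1 0 0; 0 1 6; 0 0 1]
T2·T1 = [1 0 2; 0 1 2; 0 0 1]
T3·…·T1 = [2 0 4; 0 1 2; 0 0 1]
T4·…·T1 = [2 2 8; 0 1 2; 0 0 1]
T5·…·T1 = [10/13 22/13 64/13; -24/13 -19/13 -86/13; 0 0 1]

T = [10/13 22/13 64/13; -24/13 -19/13 -86/13; 0 0 1]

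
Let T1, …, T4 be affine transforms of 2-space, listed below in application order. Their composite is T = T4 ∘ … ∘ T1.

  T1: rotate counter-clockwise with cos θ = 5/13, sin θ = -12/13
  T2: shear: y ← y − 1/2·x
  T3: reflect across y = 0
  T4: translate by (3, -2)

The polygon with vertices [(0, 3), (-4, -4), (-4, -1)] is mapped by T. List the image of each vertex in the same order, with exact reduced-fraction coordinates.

image vertices: (75/13, -23/13), (-29/13, -88/13), (7/13, -85/13)

T1 rotate counter-clockwise with cos θ = 5/13, sin θ = -12/13: (0, 3) → (36/13, 15/13); (-4, -4) → (-68/13, 28/13); (-4, -1) → (-32/13, 43/13)
T2 shear: y ← y − 1/2·x: (36/13, 15/13) → (36/13, -3/13); (-68/13, 28/13) → (-68/13, 62/13); (-32/13, 43/13) → (-32/13, 59/13)
T3 reflect across y = 0: (36/13, -3/13) → (36/13, 3/13); (-68/13, 62/13) → (-68/13, -62/13); (-32/13, 59/13) → (-32/13, -59/13)
T4 translate by (3, -2): (36/13, 3/13) → (75/13, -23/13); (-68/13, -62/13) → (-29/13, -88/13); (-32/13, -59/13) → (7/13, -85/13)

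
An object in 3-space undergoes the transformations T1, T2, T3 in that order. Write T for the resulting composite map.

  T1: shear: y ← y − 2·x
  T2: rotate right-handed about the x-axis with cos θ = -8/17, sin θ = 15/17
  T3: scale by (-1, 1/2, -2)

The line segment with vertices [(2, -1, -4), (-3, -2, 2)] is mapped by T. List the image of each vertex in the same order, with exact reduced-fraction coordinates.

image vertices: (-2, 50/17, 86/17), (3, -31/17, -88/17)

T1 shear: y ← y − 2·x: (2, -1, -4) → (2, -5, -4); (-3, -2, 2) → (-3, 4, 2)
T2 rotate right-handed about the x-axis with cos θ = -8/17, sin θ = 15/17: (2, -5, -4) → (2, 100/17, -43/17); (-3, 4, 2) → (-3, -62/17, 44/17)
T3 scale by (-1, 1/2, -2): (2, 100/17, -43/17) → (-2, 50/17, 86/17); (-3, -62/17, 44/17) → (3, -31/17, -88/17)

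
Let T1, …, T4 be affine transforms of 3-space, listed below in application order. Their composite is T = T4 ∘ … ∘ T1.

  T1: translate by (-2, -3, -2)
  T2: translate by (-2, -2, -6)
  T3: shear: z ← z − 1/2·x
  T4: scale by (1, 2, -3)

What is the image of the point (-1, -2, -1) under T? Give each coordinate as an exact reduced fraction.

T1 translate by (-2, -3, -2): (-1, -2, -1) → (-3, -5, -3)
T2 translate by (-2, -2, -6): (-3, -5, -3) → (-5, -7, -9)
T3 shear: z ← z − 1/2·x: (-5, -7, -9) → (-5, -7, -13/2)
T4 scale by (1, 2, -3): (-5, -7, -13/2) → (-5, -14, 39/2)

T(p) = (-5, -14, 39/2)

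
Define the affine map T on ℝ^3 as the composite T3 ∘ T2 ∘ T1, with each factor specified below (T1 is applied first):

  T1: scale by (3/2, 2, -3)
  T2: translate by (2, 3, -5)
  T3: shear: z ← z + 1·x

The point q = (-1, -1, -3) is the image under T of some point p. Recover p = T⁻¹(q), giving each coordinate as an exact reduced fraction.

p = (-2, -2, -1)

T1 = [3/2 0 0 0; 0 2 0 0; 0 0 -3 0; 0 0 0 1]
T2·T1 = [3/2 0 0 2; 0 2 0 3; 0 0 -3 -5; 0 0 0 1]
T3·…·T1 = [3/2 0 0 2; 0 2 0 3; 3/2 0 -3 -3; 0 0 0 1]
det M = -9; M⁻¹ = [2/3 0 0 -4/3; 0 1/2 0 -3/2; 1/3 0 -1/3 -5/3; 0 0 0 1]
M⁻¹ · (-1, -1, -3)ᵀ = (-2, -2, -1)ᵀ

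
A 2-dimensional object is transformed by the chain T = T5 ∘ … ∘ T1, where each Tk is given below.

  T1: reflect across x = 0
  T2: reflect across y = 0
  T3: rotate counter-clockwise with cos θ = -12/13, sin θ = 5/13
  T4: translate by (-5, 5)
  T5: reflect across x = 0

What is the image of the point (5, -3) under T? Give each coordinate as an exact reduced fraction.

T(p) = (20/13, 4/13)

T1 reflect across x = 0: (5, -3) → (-5, -3)
T2 reflect across y = 0: (-5, -3) → (-5, 3)
T3 rotate counter-clockwise with cos θ = -12/13, sin θ = 5/13: (-5, 3) → (45/13, -61/13)
T4 translate by (-5, 5): (45/13, -61/13) → (-20/13, 4/13)
T5 reflect across x = 0: (-20/13, 4/13) → (20/13, 4/13)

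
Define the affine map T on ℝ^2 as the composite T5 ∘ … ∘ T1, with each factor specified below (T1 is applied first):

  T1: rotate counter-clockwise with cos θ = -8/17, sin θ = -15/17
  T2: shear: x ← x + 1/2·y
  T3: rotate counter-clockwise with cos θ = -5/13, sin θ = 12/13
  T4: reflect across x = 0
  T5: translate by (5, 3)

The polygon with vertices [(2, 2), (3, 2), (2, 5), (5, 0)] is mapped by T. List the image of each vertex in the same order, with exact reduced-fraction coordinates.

image vertices: (508/221, 785/221), (501/442, 674/221), (385/221, 1301/221), (-365/442, 108/221)

T1 rotate counter-clockwise with cos θ = -8/17, sin θ = -15/17: (2, 2) → (14/17, -46/17); (3, 2) → (6/17, -61/17); (2, 5) → (59/17, -70/17); (5, 0) → (-40/17, -75/17)
T2 shear: x ← x + 1/2·y: (14/17, -46/17) → (-9/17, -46/17); (6/17, -61/17) → (-49/34, -61/17); (59/17, -70/17) → (24/17, -70/17); (-40/17, -75/17) → (-155/34, -75/17)
T3 rotate counter-clockwise with cos θ = -5/13, sin θ = 12/13: (-9/17, -46/17) → (597/221, 122/221); (-49/34, -61/17) → (1709/442, 11/221); (24/17, -70/17) → (720/221, 638/221); (-155/34, -75/17) → (2575/442, -555/221)
T4 reflect across x = 0: (597/221, 122/221) → (-597/221, 122/221); (1709/442, 11/221) → (-1709/442, 11/221); (720/221, 638/221) → (-720/221, 638/221); (2575/442, -555/221) → (-2575/442, -555/221)
T5 translate by (5, 3): (-597/221, 122/221) → (508/221, 785/221); (-1709/442, 11/221) → (501/442, 674/221); (-720/221, 638/221) → (385/221, 1301/221); (-2575/442, -555/221) → (-365/442, 108/221)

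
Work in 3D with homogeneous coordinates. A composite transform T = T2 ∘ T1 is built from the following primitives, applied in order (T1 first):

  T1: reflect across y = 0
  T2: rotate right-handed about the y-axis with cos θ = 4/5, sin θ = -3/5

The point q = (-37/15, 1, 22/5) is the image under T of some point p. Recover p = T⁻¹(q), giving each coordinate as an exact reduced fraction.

p = (2/3, -1, 5)

T1 = [1 0 0 0; 0 -1 0 0; 0 0 1 0; 0 0 0 1]
T2·T1 = [4/5 0 -3/5 0; 0 -1 0 0; 3/5 0 4/5 0; 0 0 0 1]
det M = -1; M⁻¹ = [4/5 0 3/5 0; 0 -1 0 0; -3/5 0 4/5 0; 0 0 0 1]
M⁻¹ · (-37/15, 1, 22/5)ᵀ = (2/3, -1, 5)ᵀ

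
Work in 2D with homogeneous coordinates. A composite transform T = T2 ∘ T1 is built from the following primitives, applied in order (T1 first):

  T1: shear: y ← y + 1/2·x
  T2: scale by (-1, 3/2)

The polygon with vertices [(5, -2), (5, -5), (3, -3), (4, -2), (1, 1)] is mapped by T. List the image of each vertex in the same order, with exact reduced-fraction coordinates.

image vertices: (-5, 3/4), (-5, -15/4), (-3, -9/4), (-4, 0), (-1, 9/4)

T1 shear: y ← y + 1/2·x: (5, -2) → (5, 1/2); (5, -5) → (5, -5/2); (3, -3) → (3, -3/2); (4, -2) → (4, 0); (1, 1) → (1, 3/2)
T2 scale by (-1, 3/2): (5, 1/2) → (-5, 3/4); (5, -5/2) → (-5, -15/4); (3, -3/2) → (-3, -9/4); (4, 0) → (-4, 0); (1, 3/2) → (-1, 9/4)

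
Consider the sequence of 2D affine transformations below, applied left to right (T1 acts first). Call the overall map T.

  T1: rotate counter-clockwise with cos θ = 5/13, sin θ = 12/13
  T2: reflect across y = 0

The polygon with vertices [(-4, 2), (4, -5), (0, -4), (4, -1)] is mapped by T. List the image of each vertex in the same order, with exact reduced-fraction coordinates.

image vertices: (-44/13, 38/13), (80/13, -23/13), (48/13, 20/13), (32/13, -43/13)

T1 rotate counter-clockwise with cos θ = 5/13, sin θ = 12/13: (-4, 2) → (-44/13, -38/13); (4, -5) → (80/13, 23/13); (0, -4) → (48/13, -20/13); (4, -1) → (32/13, 43/13)
T2 reflect across y = 0: (-44/13, -38/13) → (-44/13, 38/13); (80/13, 23/13) → (80/13, -23/13); (48/13, -20/13) → (48/13, 20/13); (32/13, 43/13) → (32/13, -43/13)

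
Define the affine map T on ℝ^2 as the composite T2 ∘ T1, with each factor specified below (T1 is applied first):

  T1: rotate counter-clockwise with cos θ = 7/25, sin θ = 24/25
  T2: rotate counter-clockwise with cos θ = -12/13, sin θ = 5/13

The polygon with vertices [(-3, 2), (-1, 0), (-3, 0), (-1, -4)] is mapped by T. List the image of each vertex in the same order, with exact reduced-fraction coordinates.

image vertices: (86/25, 27/25), (204/325, 253/325), (612/325, 759/325), (-808/325, 1069/325)

T1 rotate counter-clockwise with cos θ = 7/25, sin θ = 24/25: (-3, 2) → (-69/25, -58/25); (-1, 0) → (-7/25, -24/25); (-3, 0) → (-21/25, -72/25); (-1, -4) → (89/25, -52/25)
T2 rotate counter-clockwise with cos θ = -12/13, sin θ = 5/13: (-69/25, -58/25) → (86/25, 27/25); (-7/25, -24/25) → (204/325, 253/325); (-21/25, -72/25) → (612/325, 759/325); (89/25, -52/25) → (-808/325, 1069/325)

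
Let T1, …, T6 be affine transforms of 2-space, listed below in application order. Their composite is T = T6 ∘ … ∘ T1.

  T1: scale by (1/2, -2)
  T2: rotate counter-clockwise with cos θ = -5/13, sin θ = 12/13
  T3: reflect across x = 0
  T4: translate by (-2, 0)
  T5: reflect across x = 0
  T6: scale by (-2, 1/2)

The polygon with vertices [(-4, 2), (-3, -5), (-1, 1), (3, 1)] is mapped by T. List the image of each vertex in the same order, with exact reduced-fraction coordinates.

image vertices: (-168/13, -2/13), (173/13, -34/13), (-105/13, 2/13), (-85/13, 14/13)

T1 scale by (1/2, -2): (-4, 2) → (-2, -4); (-3, -5) → (-3/2, 10); (-1, 1) → (-1/2, -2); (3, 1) → (3/2, -2)
T2 rotate counter-clockwise with cos θ = -5/13, sin θ = 12/13: (-2, -4) → (58/13, -4/13); (-3/2, 10) → (-225/26, -68/13); (-1/2, -2) → (53/26, 4/13); (3/2, -2) → (33/26, 28/13)
T3 reflect across x = 0: (58/13, -4/13) → (-58/13, -4/13); (-225/26, -68/13) → (225/26, -68/13); (53/26, 4/13) → (-53/26, 4/13); (33/26, 28/13) → (-33/26, 28/13)
T4 translate by (-2, 0): (-58/13, -4/13) → (-84/13, -4/13); (225/26, -68/13) → (173/26, -68/13); (-53/26, 4/13) → (-105/26, 4/13); (-33/26, 28/13) → (-85/26, 28/13)
T5 reflect across x = 0: (-84/13, -4/13) → (84/13, -4/13); (173/26, -68/13) → (-173/26, -68/13); (-105/26, 4/13) → (105/26, 4/13); (-85/26, 28/13) → (85/26, 28/13)
T6 scale by (-2, 1/2): (84/13, -4/13) → (-168/13, -2/13); (-173/26, -68/13) → (173/13, -34/13); (105/26, 4/13) → (-105/13, 2/13); (85/26, 28/13) → (-85/13, 14/13)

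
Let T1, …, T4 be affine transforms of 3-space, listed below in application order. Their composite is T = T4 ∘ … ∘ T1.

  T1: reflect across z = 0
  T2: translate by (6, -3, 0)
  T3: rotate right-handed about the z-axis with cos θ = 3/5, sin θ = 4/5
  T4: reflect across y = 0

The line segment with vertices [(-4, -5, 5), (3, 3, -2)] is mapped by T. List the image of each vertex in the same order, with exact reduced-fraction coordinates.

T1 reflect across z = 0: (-4, -5, 5) → (-4, -5, -5); (3, 3, -2) → (3, 3, 2)
T2 translate by (6, -3, 0): (-4, -5, -5) → (2, -8, -5); (3, 3, 2) → (9, 0, 2)
T3 rotate right-handed about the z-axis with cos θ = 3/5, sin θ = 4/5: (2, -8, -5) → (38/5, -16/5, -5); (9, 0, 2) → (27/5, 36/5, 2)
T4 reflect across y = 0: (38/5, -16/5, -5) → (38/5, 16/5, -5); (27/5, 36/5, 2) → (27/5, -36/5, 2)

image vertices: (38/5, 16/5, -5), (27/5, -36/5, 2)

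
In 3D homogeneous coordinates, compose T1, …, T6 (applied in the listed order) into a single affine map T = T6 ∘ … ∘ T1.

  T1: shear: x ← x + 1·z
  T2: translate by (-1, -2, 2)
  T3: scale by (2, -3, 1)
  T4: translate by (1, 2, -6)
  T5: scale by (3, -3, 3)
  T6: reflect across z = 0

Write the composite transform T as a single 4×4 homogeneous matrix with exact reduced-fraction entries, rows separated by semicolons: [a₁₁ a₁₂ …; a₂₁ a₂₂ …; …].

T = [6 0 6 -3; 0 9 0 -24; 0 0 -3 12; 0 0 0 1]

T1 = [1 0 1 0; 0 1 0 0; 0 0 1 0; 0 0 0 1]
T2·T1 = [1 0 1 -1; 0 1 0 -2; 0 0 1 2; 0 0 0 1]
T3·…·T1 = [2 0 2 -2; 0 -3 0 6; 0 0 1 2; 0 0 0 1]
T4·…·T1 = [2 0 2 -1; 0 -3 0 8; 0 0 1 -4; 0 0 0 1]
T5·…·T1 = [6 0 6 -3; 0 9 0 -24; 0 0 3 -12; 0 0 0 1]
T6·…·T1 = [6 0 6 -3; 0 9 0 -24; 0 0 -3 12; 0 0 0 1]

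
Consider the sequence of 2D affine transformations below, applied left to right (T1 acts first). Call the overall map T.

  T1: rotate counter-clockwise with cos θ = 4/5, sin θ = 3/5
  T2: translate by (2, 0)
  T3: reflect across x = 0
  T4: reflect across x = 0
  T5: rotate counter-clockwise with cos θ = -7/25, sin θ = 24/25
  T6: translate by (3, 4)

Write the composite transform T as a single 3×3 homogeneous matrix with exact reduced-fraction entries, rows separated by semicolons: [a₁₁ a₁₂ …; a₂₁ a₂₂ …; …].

T = [-4/5 -3/5 61/25; 3/5 -4/5 148/25; 0 0 1]

T1 = [4/5 -3/5 0; 3/5 4/5 0; 0 0 1]
T2·T1 = [4/5 -3/5 2; 3/5 4/5 0; 0 0 1]
T3·…·T1 = [-4/5 3/5 -2; 3/5 4/5 0; 0 0 1]
T4·…·T1 = [4/5 -3/5 2; 3/5 4/5 0; 0 0 1]
T5·…·T1 = [-4/5 -3/5 -14/25; 3/5 -4/5 48/25; 0 0 1]
T6·…·T1 = [-4/5 -3/5 61/25; 3/5 -4/5 148/25; 0 0 1]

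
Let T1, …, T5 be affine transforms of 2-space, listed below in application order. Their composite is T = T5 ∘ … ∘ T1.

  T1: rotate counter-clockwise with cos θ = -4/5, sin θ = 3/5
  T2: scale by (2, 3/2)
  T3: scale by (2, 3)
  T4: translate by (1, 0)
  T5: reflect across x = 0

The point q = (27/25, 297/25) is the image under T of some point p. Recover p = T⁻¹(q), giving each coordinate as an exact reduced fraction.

p = (2, -9/5)

T1 = [-4/5 -3/5 0; 3/5 -4/5 0; 0 0 1]
T2·T1 = [-8/5 -6/5 0; 9/10 -6/5 0; 0 0 1]
T3·…·T1 = [-16/5 -12/5 0; 27/10 -18/5 0; 0 0 1]
T4·…·T1 = [-16/5 -12/5 1; 27/10 -18/5 0; 0 0 1]
T5·…·T1 = [16/5 12/5 -1; 27/10 -18/5 0; 0 0 1]
det M = -18; M⁻¹ = [1/5 2/15 1/5; 3/20 -8/45 3/20; 0 0 1]
M⁻¹ · (27/25, 297/25)ᵀ = (2, -9/5)ᵀ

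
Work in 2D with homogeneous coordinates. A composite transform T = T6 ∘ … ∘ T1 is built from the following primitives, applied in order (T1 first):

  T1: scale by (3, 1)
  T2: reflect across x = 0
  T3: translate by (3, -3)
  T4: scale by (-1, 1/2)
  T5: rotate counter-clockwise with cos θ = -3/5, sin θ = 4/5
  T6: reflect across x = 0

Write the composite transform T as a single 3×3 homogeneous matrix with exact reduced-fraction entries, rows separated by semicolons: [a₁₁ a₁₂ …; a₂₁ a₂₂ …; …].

T1 = [3 0 0; 0 1 0; 0 0 1]
T2·T1 = [-3 0 0; 0 1 0; 0 0 1]
T3·…·T1 = [-3 0 3; 0 1 -3; 0 0 1]
T4·…·T1 = [3 0 -3; 0 1/2 -3/2; 0 0 1]
T5·…·T1 = [-9/5 -2/5 3; 12/5 -3/10 -3/2; 0 0 1]
T6·…·T1 = [9/5 2/5 -3; 12/5 -3/10 -3/2; 0 0 1]

T = [9/5 2/5 -3; 12/5 -3/10 -3/2; 0 0 1]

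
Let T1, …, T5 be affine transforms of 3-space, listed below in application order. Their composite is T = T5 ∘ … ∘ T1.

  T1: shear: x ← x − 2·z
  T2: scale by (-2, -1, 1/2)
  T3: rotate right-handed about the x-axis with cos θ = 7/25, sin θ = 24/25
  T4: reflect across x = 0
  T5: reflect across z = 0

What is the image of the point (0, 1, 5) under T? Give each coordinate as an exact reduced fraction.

T(p) = (-20, -67/25, 13/50)

T1 shear: x ← x − 2·z: (0, 1, 5) → (-10, 1, 5)
T2 scale by (-2, -1, 1/2): (-10, 1, 5) → (20, -1, 5/2)
T3 rotate right-handed about the x-axis with cos θ = 7/25, sin θ = 24/25: (20, -1, 5/2) → (20, -67/25, -13/50)
T4 reflect across x = 0: (20, -67/25, -13/50) → (-20, -67/25, -13/50)
T5 reflect across z = 0: (-20, -67/25, -13/50) → (-20, -67/25, 13/50)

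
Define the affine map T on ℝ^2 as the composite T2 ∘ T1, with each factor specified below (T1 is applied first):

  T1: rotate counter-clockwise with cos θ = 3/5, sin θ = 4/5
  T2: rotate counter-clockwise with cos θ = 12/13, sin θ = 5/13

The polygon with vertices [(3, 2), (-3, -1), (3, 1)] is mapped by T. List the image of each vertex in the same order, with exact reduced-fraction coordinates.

image vertices: (-6/5, 17/5), (3/13, -41/13), (-3/13, 41/13)

T1 rotate counter-clockwise with cos θ = 3/5, sin θ = 4/5: (3, 2) → (1/5, 18/5); (-3, -1) → (-1, -3); (3, 1) → (1, 3)
T2 rotate counter-clockwise with cos θ = 12/13, sin θ = 5/13: (1/5, 18/5) → (-6/5, 17/5); (-1, -3) → (3/13, -41/13); (1, 3) → (-3/13, 41/13)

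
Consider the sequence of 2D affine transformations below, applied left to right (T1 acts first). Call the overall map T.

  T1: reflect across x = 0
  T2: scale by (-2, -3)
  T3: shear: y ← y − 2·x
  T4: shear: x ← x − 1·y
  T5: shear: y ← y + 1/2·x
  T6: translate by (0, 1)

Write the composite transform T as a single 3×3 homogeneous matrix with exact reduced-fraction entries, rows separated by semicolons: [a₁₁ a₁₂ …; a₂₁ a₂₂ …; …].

T = [6 3 0; -1 -3/2 1; 0 0 1]

T1 = [-1 0 0; 0 1 0; 0 0 1]
T2·T1 = [2 0 0; 0 -3 0; 0 0 1]
T3·…·T1 = [2 0 0; -4 -3 0; 0 0 1]
T4·…·T1 = [6 3 0; -4 -3 0; 0 0 1]
T5·…·T1 = [6 3 0; -1 -3/2 0; 0 0 1]
T6·…·T1 = [6 3 0; -1 -3/2 1; 0 0 1]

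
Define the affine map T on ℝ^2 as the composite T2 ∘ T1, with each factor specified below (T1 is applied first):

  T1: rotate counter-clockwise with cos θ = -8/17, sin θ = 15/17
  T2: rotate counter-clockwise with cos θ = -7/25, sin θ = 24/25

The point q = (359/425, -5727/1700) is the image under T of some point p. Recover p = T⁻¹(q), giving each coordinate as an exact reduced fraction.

p = (7/4, 3)

T1 = [-8/17 -15/17 0; 15/17 -8/17 0; 0 0 1]
T2·T1 = [-304/425 297/425 0; -297/425 -304/425 0; 0 0 1]
det M = 1; M⁻¹ = [-304/425 -297/425 0; 297/425 -304/425 0; 0 0 1]
M⁻¹ · (359/425, -5727/1700)ᵀ = (7/4, 3)ᵀ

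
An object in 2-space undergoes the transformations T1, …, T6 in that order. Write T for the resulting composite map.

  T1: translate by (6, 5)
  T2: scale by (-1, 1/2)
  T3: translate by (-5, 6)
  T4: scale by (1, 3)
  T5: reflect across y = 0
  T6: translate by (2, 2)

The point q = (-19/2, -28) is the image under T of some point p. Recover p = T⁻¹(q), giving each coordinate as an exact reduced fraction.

p = (1/2, 3)

T1 = [1 0 6; 0 1 5; 0 0 1]
T2·T1 = [-1 0 -6; 0 1/2 5/2; 0 0 1]
T3·…·T1 = [-1 0 -11; 0 1/2 17/2; 0 0 1]
T4·…·T1 = [-1 0 -11; 0 3/2 51/2; 0 0 1]
T5·…·T1 = [-1 0 -11; 0 -3/2 -51/2; 0 0 1]
T6·…·T1 = [-1 0 -9; 0 -3/2 -47/2; 0 0 1]
det M = 3/2; M⁻¹ = [-1 0 -9; 0 -2/3 -47/3; 0 0 1]
M⁻¹ · (-19/2, -28)ᵀ = (1/2, 3)ᵀ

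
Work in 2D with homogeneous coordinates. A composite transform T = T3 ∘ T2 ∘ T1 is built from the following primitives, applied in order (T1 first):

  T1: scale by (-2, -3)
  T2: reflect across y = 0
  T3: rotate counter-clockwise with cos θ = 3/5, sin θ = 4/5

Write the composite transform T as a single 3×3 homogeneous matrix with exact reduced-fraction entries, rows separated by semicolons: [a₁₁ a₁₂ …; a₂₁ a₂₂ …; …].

T = [-6/5 -12/5 0; -8/5 9/5 0; 0 0 1]

T1 = [-2 0 0; 0 -3 0; 0 0 1]
T2·T1 = [-2 0 0; 0 3 0; 0 0 1]
T3·…·T1 = [-6/5 -12/5 0; -8/5 9/5 0; 0 0 1]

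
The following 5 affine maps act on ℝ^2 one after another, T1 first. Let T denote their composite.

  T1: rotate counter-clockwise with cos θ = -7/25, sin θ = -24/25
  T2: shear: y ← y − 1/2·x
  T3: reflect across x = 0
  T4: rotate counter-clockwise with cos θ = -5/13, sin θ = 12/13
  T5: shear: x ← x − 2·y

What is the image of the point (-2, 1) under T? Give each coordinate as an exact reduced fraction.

T(p) = (1058/325, -566/325)

T1 rotate counter-clockwise with cos θ = -7/25, sin θ = -24/25: (-2, 1) → (38/25, 41/25)
T2 shear: y ← y − 1/2·x: (38/25, 41/25) → (38/25, 22/25)
T3 reflect across x = 0: (38/25, 22/25) → (-38/25, 22/25)
T4 rotate counter-clockwise with cos θ = -5/13, sin θ = 12/13: (-38/25, 22/25) → (-74/325, -566/325)
T5 shear: x ← x − 2·y: (-74/325, -566/325) → (1058/325, -566/325)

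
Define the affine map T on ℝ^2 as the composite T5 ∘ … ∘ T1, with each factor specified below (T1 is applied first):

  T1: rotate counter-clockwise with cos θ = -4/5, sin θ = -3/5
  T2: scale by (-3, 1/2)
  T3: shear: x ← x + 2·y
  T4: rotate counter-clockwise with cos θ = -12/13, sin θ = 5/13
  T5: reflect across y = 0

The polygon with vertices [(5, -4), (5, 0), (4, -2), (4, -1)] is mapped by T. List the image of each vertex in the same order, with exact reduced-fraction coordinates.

T1 rotate counter-clockwise with cos θ = -4/5, sin θ = -3/5: (5, -4) → (-32/5, 1/5); (5, 0) → (-4, -3); (4, -2) → (-22/5, -4/5); (4, -1) → (-19/5, -8/5)
T2 scale by (-3, 1/2): (-32/5, 1/5) → (96/5, 1/10); (-4, -3) → (12, -3/2); (-22/5, -4/5) → (66/5, -2/5); (-19/5, -8/5) → (57/5, -4/5)
T3 shear: x ← x + 2·y: (96/5, 1/10) → (97/5, 1/10); (12, -3/2) → (9, -3/2); (66/5, -2/5) → (62/5, -2/5); (57/5, -4/5) → (49/5, -4/5)
T4 rotate counter-clockwise with cos θ = -12/13, sin θ = 5/13: (97/5, 1/10) → (-2333/130, 479/65); (9, -3/2) → (-201/26, 63/13); (62/5, -2/5) → (-734/65, 334/65); (49/5, -4/5) → (-568/65, 293/65)
T5 reflect across y = 0: (-2333/130, 479/65) → (-2333/130, -479/65); (-201/26, 63/13) → (-201/26, -63/13); (-734/65, 334/65) → (-734/65, -334/65); (-568/65, 293/65) → (-568/65, -293/65)

image vertices: (-2333/130, -479/65), (-201/26, -63/13), (-734/65, -334/65), (-568/65, -293/65)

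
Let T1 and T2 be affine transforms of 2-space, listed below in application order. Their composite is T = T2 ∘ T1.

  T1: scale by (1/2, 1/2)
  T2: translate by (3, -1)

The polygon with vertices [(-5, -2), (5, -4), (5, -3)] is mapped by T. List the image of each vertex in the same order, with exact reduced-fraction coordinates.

image vertices: (1/2, -2), (11/2, -3), (11/2, -5/2)

T1 scale by (1/2, 1/2): (-5, -2) → (-5/2, -1); (5, -4) → (5/2, -2); (5, -3) → (5/2, -3/2)
T2 translate by (3, -1): (-5/2, -1) → (1/2, -2); (5/2, -2) → (11/2, -3); (5/2, -3/2) → (11/2, -5/2)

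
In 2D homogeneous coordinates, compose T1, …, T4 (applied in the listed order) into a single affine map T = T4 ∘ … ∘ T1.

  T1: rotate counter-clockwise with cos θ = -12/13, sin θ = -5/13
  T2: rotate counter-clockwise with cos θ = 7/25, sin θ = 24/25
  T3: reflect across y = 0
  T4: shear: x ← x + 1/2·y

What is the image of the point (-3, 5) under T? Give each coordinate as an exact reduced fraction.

T(p) = (373/130, -1149/325)

T1 rotate counter-clockwise with cos θ = -12/13, sin θ = -5/13: (-3, 5) → (61/13, -45/13)
T2 rotate counter-clockwise with cos θ = 7/25, sin θ = 24/25: (61/13, -45/13) → (1507/325, 1149/325)
T3 reflect across y = 0: (1507/325, 1149/325) → (1507/325, -1149/325)
T4 shear: x ← x + 1/2·y: (1507/325, -1149/325) → (373/130, -1149/325)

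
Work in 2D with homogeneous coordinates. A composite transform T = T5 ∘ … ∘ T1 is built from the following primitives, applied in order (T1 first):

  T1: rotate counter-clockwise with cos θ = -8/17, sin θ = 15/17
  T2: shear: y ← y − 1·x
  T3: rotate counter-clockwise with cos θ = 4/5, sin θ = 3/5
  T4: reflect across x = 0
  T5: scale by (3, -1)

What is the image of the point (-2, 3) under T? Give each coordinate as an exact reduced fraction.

T(p) = (123/85, 11/5)

T1 rotate counter-clockwise with cos θ = -8/17, sin θ = 15/17: (-2, 3) → (-29/17, -54/17)
T2 shear: y ← y − 1·x: (-29/17, -54/17) → (-29/17, -25/17)
T3 rotate counter-clockwise with cos θ = 4/5, sin θ = 3/5: (-29/17, -25/17) → (-41/85, -11/5)
T4 reflect across x = 0: (-41/85, -11/5) → (41/85, -11/5)
T5 scale by (3, -1): (41/85, -11/5) → (123/85, 11/5)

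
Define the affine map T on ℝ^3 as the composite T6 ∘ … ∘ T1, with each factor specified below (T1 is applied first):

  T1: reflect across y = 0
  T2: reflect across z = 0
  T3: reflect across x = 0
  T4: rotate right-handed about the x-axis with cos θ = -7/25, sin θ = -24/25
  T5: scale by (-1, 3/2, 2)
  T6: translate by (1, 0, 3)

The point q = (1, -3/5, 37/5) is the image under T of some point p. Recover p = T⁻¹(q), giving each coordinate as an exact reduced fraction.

p = (0, 2, 1)

T1 = [1 0 0 0; 0 -1 0 0; 0 0 1 0; 0 0 0 1]
T2·T1 = [1 0 0 0; 0 -1 0 0; 0 0 -1 0; 0 0 0 1]
T3·…·T1 = [-1 0 0 0; 0 -1 0 0; 0 0 -1 0; 0 0 0 1]
T4·…·T1 = [-1 0 0 0; 0 7/25 -24/25 0; 0 24/25 7/25 0; 0 0 0 1]
T5·…·T1 = [1 0 0 0; 0 21/50 -36/25 0; 0 48/25 14/25 0; 0 0 0 1]
T6·…·T1 = [1 0 0 1; 0 21/50 -36/25 0; 0 48/25 14/25 3; 0 0 0 1]
det M = 3; M⁻¹ = [1 0 0 -1; 0 14/75 12/25 -36/25; 0 -16/25 7/50 -21/50; 0 0 0 1]
M⁻¹ · (1, -3/5, 37/5)ᵀ = (0, 2, 1)ᵀ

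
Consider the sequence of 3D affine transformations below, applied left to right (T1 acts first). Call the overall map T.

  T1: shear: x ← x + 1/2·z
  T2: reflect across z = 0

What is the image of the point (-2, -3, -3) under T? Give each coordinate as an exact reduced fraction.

T1 shear: x ← x + 1/2·z: (-2, -3, -3) → (-7/2, -3, -3)
T2 reflect across z = 0: (-7/2, -3, -3) → (-7/2, -3, 3)

T(p) = (-7/2, -3, 3)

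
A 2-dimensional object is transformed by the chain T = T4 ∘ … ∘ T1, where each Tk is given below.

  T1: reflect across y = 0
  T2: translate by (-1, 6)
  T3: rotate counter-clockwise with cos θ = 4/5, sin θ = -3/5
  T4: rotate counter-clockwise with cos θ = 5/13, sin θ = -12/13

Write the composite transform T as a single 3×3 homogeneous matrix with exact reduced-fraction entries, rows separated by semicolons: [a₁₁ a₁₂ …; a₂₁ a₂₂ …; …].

T = [-16/65 -63/65 394/65; -63/65 16/65 -33/65; 0 0 1]

T1 = [1 0 0; 0 -1 0; 0 0 1]
T2·T1 = [1 0 -1; 0 -1 6; 0 0 1]
T3·…·T1 = [4/5 -3/5 14/5; -3/5 -4/5 27/5; 0 0 1]
T4·…·T1 = [-16/65 -63/65 394/65; -63/65 16/65 -33/65; 0 0 1]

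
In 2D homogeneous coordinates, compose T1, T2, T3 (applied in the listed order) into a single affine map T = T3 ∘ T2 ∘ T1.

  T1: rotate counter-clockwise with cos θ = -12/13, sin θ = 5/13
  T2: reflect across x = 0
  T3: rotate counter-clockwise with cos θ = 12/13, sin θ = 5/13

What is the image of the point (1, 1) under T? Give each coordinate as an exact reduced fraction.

T1 rotate counter-clockwise with cos θ = -12/13, sin θ = 5/13: (1, 1) → (-17/13, -7/13)
T2 reflect across x = 0: (-17/13, -7/13) → (17/13, -7/13)
T3 rotate counter-clockwise with cos θ = 12/13, sin θ = 5/13: (17/13, -7/13) → (239/169, 1/169)

T(p) = (239/169, 1/169)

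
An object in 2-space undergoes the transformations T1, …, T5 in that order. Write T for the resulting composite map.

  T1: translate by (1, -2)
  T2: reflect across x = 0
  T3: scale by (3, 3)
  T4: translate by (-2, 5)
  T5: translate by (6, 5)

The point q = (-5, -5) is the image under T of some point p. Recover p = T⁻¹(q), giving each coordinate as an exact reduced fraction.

p = (2, -3)

T1 = [1 0 1; 0 1 -2; 0 0 1]
T2·T1 = [-1 0 -1; 0 1 -2; 0 0 1]
T3·…·T1 = [-3 0 -3; 0 3 -6; 0 0 1]
T4·…·T1 = [-3 0 -5; 0 3 -1; 0 0 1]
T5·…·T1 = [-3 0 1; 0 3 4; 0 0 1]
det M = -9; M⁻¹ = [-1/3 0 1/3; 0 1/3 -4/3; 0 0 1]
M⁻¹ · (-5, -5)ᵀ = (2, -3)ᵀ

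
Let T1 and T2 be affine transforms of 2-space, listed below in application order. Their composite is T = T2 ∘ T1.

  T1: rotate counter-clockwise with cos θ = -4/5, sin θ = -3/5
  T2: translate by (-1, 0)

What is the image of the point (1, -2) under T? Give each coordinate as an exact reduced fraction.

T1 rotate counter-clockwise with cos θ = -4/5, sin θ = -3/5: (1, -2) → (-2, 1)
T2 translate by (-1, 0): (-2, 1) → (-3, 1)

T(p) = (-3, 1)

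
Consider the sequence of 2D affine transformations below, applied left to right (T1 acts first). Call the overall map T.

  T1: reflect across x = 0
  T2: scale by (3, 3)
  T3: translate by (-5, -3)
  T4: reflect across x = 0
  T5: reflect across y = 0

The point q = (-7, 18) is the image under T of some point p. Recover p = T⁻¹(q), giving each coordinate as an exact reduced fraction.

T1 = [-1 0 0; 0 1 0; 0 0 1]
T2·T1 = [-3 0 0; 0 3 0; 0 0 1]
T3·…·T1 = [-3 0 -5; 0 3 -3; 0 0 1]
T4·…·T1 = [3 0 5; 0 3 -3; 0 0 1]
T5·…·T1 = [3 0 5; 0 -3 3; 0 0 1]
det M = -9; M⁻¹ = [1/3 0 -5/3; 0 -1/3 1; 0 0 1]
M⁻¹ · (-7, 18)ᵀ = (-4, -5)ᵀ

p = (-4, -5)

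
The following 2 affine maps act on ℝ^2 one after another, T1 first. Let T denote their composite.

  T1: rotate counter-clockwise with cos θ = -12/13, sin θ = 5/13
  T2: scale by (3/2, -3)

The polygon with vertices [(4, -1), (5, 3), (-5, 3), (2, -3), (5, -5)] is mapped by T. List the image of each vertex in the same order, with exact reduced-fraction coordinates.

T1 rotate counter-clockwise with cos θ = -12/13, sin θ = 5/13: (4, -1) → (-43/13, 32/13); (5, 3) → (-75/13, -11/13); (-5, 3) → (45/13, -61/13); (2, -3) → (-9/13, 46/13); (5, -5) → (-35/13, 85/13)
T2 scale by (3/2, -3): (-43/13, 32/13) → (-129/26, -96/13); (-75/13, -11/13) → (-225/26, 33/13); (45/13, -61/13) → (135/26, 183/13); (-9/13, 46/13) → (-27/26, -138/13); (-35/13, 85/13) → (-105/26, -255/13)

image vertices: (-129/26, -96/13), (-225/26, 33/13), (135/26, 183/13), (-27/26, -138/13), (-105/26, -255/13)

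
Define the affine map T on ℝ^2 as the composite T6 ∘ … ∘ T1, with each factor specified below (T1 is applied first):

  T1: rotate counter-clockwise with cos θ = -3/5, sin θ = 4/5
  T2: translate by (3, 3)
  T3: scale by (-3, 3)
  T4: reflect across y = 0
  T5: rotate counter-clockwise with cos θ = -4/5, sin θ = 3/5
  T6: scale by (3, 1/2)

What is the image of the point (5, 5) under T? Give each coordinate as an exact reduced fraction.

T(p) = (-36/5, 42/5)

T1 rotate counter-clockwise with cos θ = -3/5, sin θ = 4/5: (5, 5) → (-7, 1)
T2 translate by (3, 3): (-7, 1) → (-4, 4)
T3 scale by (-3, 3): (-4, 4) → (12, 12)
T4 reflect across y = 0: (12, 12) → (12, -12)
T5 rotate counter-clockwise with cos θ = -4/5, sin θ = 3/5: (12, -12) → (-12/5, 84/5)
T6 scale by (3, 1/2): (-12/5, 84/5) → (-36/5, 42/5)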